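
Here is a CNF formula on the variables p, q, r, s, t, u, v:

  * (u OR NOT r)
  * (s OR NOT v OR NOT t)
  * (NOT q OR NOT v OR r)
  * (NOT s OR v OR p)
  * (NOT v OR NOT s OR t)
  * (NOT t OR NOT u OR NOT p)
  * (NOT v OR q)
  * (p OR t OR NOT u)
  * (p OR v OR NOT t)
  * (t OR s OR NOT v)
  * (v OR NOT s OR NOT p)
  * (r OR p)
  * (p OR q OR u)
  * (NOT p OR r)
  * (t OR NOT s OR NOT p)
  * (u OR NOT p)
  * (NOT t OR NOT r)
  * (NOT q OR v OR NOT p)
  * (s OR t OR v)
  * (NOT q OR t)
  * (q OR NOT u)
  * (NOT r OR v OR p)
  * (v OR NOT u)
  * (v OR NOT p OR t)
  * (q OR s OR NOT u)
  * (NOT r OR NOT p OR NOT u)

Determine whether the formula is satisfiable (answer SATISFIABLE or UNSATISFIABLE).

UNSATISFIABLE

p = True:
  propagation gives r=True, u=True; an empty clause results — contradiction.
p = False:
  propagation gives r=True, u=True, t=True; an empty clause results — contradiction.
Every branch closes, so no satisfying assignment exists.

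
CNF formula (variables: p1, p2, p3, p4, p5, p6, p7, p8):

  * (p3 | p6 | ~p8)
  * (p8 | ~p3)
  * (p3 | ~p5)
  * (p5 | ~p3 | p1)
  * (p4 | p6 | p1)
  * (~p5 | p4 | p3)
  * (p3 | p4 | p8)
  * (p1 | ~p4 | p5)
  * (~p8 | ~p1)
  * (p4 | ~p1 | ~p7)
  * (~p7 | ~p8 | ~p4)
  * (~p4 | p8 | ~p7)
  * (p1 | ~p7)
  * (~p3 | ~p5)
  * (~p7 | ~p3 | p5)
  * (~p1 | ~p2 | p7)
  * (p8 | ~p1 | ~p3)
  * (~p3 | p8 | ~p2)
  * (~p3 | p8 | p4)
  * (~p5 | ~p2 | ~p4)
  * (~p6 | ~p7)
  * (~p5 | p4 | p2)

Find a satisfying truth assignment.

p1=F, p2=F, p3=F, p4=F, p5=F, p6=T, p7=F, p8=T

Set p1 = False and propagate.
  then p7 is forced to False.
The remaining clauses are satisfied by p2 = False, p3 = False, p4 = False, p5 = False, p6 = True, p8 = True.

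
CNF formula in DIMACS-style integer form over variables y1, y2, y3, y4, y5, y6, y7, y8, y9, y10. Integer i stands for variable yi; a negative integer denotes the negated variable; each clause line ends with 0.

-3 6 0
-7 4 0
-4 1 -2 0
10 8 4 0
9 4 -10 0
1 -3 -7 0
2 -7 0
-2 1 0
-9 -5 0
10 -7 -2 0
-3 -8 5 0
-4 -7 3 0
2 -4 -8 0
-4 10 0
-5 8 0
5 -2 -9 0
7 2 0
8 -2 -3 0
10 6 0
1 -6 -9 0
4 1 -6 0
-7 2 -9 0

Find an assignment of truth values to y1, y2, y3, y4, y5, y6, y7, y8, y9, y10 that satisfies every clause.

y1=T, y2=T, y3=F, y4=T, y5=F, y6=F, y7=F, y8=T, y9=F, y10=T

Check each clause:
  1. (y6 OR NOT y3) — NOT y3 is true.
  2. (y4 OR NOT y7) — NOT y7 is true.
  3. (y1 OR NOT y2 OR NOT y4) — y1 is true.
  4. (y4 OR y10 OR y8) — y8 is true.
  5. (y9 OR y4 OR NOT y10) — y4 is true.
  6. (NOT y7 OR NOT y3 OR y1) — y1 is true.
  7. (y2 OR NOT y7) — NOT y7 is true.
  8. (NOT y2 OR y1) — y1 is true.
  9. (NOT y9 OR NOT y5) — NOT y5 is true.
  10. (y10 OR NOT y7 OR NOT y2) — NOT y7 is true.
  11. (y5 OR NOT y3 OR NOT y8) — NOT y3 is true.
  12. (NOT y4 OR NOT y7 OR y3) — NOT y7 is true.
  13. (y2 OR NOT y4 OR NOT y8) — y2 is true.
  14. (NOT y4 OR y10) — y10 is true.
  15. (NOT y5 OR y8) — y8 is true.
  16. (NOT y2 OR y5 OR NOT y9) — NOT y9 is true.
  17. (y2 OR y7) — y2 is true.
  18. (NOT y2 OR NOT y3 OR y8) — y8 is true.
  19. (y6 OR y10) — y10 is true.
  20. (NOT y6 OR NOT y9 OR y1) — y1 is true.
  21. (y1 OR NOT y6 OR y4) — y1 is true.
  22. (NOT y7 OR y2 OR NOT y9) — NOT y7 is true.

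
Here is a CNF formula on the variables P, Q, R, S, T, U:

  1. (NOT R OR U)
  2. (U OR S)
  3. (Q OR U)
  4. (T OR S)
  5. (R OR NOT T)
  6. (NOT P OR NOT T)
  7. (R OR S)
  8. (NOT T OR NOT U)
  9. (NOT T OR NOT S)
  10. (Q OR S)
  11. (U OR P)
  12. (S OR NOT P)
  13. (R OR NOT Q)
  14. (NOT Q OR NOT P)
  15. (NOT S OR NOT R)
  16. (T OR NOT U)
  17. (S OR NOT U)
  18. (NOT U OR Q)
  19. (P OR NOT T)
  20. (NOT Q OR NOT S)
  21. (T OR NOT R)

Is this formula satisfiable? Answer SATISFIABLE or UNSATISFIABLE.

S = True:
  propagation gives T=False, R=False, Q=False, U=True; an empty clause results — contradiction.
S = False:
  propagation gives U=True; an empty clause results — contradiction.
Every branch closes, so no satisfying assignment exists.

UNSATISFIABLE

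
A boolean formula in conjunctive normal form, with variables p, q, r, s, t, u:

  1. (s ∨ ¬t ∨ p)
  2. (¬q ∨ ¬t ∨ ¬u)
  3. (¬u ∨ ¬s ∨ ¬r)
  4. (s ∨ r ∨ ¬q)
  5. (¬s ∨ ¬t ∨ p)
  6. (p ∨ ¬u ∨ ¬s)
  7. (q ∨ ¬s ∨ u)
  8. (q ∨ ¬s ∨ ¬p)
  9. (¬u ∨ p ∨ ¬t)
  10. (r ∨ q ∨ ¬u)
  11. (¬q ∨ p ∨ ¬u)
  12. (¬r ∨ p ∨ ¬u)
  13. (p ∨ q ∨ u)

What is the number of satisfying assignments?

17

Case analysis on u and p:
  u=1, p=1: remaining (q,r,s,t) ∈ {(0,1,0,0); (0,1,0,1); (1,0,1,0); (1,1,0,0)} — 4.
  u=1, p=0: a clause becomes empty — 0.
  u=0, p=1: t free; 5 ways for (q,r,s) × 2^1 = 10.
  u=0, p=0: remaining (q,r,s,t) ∈ {(1,0,1,0); (1,1,0,0); (1,1,1,0)} — 3.
Total: 4 + 0 + 10 + 3 = 17.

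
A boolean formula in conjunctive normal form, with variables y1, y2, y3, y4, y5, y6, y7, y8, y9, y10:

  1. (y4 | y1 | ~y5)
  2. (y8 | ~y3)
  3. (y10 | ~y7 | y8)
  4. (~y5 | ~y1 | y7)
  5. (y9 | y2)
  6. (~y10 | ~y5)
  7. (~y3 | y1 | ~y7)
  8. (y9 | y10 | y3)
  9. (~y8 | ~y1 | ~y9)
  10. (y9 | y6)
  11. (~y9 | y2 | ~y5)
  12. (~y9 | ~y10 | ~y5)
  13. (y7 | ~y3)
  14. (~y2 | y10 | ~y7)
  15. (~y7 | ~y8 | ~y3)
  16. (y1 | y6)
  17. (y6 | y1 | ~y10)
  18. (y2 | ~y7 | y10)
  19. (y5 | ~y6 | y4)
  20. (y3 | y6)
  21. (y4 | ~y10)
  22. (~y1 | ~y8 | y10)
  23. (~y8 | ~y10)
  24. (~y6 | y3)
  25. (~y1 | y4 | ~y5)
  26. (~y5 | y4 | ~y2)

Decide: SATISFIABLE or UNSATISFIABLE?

UNSATISFIABLE

y10 = True:
  propagation gives y5=False, y4=True, y8=False, y3=False; an empty clause results — contradiction.
y10 = False:
  y1 = True:
    propagation gives y8=False, y3=False, y7=False, y5=False; an empty clause results — contradiction.
  y1 = False:
    propagation gives y6=True, y3=True, y8=True, y7=False; an empty clause results — contradiction.
Every branch closes, so no satisfying assignment exists.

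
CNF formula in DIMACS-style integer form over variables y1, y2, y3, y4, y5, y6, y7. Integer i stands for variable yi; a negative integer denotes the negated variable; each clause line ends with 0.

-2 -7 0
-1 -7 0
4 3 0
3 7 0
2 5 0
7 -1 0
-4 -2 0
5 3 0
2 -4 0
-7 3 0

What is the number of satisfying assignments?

Case analysis on y7 and y2:
  y7=T, y2=T: a clause becomes empty — 0.
  y7=T, y2=F: remaining (y1,y3,y4,y5,y6) ∈ {(F,T,F,T,F); (F,T,F,T,T)} — 2.
  y7=F, y2=T: remaining (y1,y3,y4,y5,y6) ∈ {(F,T,F,F,F); (F,T,F,F,T); (F,T,F,T,F); (F,T,F,T,T)} — 4.
  y7=F, y2=F: remaining (y1,y3,y4,y5,y6) ∈ {(F,T,F,T,F); (F,T,F,T,T)} — 2.
Total: 0 + 2 + 4 + 2 = 8.

8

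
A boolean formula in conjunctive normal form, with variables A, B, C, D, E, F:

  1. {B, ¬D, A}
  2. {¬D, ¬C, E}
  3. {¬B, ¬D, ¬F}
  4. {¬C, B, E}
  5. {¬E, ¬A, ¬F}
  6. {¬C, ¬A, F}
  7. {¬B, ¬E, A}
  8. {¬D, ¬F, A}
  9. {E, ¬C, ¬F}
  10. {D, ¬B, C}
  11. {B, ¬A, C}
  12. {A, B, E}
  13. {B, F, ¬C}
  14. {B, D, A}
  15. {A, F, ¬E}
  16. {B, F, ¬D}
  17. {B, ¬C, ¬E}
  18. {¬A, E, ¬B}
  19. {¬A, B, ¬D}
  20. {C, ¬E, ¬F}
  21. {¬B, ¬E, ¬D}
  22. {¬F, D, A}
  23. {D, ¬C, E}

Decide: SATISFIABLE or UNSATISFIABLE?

SATISFIABLE

Branch on A: take A = False.
For the remaining variables, B = True, C = False, D = True, E = False, F = False works.
Every clause has at least one true literal under this assignment.
So A=False  B=True  C=False  D=True  E=False  F=False is a satisfying assignment.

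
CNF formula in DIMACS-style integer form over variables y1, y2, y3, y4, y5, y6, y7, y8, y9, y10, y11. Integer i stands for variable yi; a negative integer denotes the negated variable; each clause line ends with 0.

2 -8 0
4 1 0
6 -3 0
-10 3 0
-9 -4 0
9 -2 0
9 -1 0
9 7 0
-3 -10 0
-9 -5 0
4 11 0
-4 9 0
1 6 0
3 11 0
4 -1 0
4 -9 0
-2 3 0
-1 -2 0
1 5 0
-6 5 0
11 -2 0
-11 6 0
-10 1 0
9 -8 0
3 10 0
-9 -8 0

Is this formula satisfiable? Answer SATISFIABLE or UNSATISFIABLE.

y9 = True:
  propagation gives y4=False; an empty clause results — contradiction.
y9 = False:
  propagation gives y2=False, y8=False, y1=False, y4=True; an empty clause results — contradiction.
Every branch closes, so no satisfying assignment exists.

UNSATISFIABLE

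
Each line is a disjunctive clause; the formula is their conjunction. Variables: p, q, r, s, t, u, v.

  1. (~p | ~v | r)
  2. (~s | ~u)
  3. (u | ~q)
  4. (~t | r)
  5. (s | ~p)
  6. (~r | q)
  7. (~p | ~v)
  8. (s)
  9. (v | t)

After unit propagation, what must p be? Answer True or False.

False

(s) stands alone — s = True.
From (~s | ~u) and s = True: u = False.
In (u | ~q), u is now false; ~q must hold, so q = False.
(q | ~r): since q = False, the clause reduces to (~r). r = False.
(r | ~t): since r = False, the clause reduces to (~t). t = False.
(v | t): since t = False, the clause reduces to (v). v = True.
(~p | r | ~v) with v = True, r = False leaves only ~p, so p = False.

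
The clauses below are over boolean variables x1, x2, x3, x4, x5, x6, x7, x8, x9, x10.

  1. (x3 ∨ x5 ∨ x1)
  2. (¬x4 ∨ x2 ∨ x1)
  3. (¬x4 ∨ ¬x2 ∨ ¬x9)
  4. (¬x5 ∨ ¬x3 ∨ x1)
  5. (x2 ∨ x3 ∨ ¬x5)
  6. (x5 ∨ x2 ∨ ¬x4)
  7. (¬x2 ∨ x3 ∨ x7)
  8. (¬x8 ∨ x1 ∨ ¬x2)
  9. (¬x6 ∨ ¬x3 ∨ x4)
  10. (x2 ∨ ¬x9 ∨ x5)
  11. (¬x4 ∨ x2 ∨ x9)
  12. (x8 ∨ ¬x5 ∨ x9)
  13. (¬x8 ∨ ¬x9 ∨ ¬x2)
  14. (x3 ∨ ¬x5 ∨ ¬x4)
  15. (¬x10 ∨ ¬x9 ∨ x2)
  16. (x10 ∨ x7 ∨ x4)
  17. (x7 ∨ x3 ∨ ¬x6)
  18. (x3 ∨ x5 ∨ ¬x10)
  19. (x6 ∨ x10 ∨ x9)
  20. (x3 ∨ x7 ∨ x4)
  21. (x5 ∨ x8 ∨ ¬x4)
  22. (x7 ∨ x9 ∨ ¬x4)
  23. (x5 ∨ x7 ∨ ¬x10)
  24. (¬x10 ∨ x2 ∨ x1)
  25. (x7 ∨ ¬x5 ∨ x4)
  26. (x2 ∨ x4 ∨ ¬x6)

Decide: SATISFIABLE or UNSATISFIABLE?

SATISFIABLE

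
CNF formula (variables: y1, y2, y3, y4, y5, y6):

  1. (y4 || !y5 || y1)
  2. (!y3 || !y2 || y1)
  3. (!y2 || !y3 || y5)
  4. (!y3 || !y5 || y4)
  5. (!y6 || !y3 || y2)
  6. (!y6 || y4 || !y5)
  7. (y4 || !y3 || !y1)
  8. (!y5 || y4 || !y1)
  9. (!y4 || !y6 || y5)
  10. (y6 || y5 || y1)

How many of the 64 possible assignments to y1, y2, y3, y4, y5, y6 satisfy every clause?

21

Split on y5, then y4.
  y5=1, y4=1: 12 of the 16 assignments to (y1,y2,y3,y6) work.
  y5=1, y4=0: a clause becomes empty — 0.
  y5=0, y4=1: remaining (y1,y2,y3,y6) ∈ {(1,0,0,0); (1,0,1,0); (1,1,0,0)} — 3.
  y5=0, y4=0: y2 free; 3 ways for (y1,y3,y6) × 2^1 = 6.
Total: 12 + 0 + 3 + 6 = 21.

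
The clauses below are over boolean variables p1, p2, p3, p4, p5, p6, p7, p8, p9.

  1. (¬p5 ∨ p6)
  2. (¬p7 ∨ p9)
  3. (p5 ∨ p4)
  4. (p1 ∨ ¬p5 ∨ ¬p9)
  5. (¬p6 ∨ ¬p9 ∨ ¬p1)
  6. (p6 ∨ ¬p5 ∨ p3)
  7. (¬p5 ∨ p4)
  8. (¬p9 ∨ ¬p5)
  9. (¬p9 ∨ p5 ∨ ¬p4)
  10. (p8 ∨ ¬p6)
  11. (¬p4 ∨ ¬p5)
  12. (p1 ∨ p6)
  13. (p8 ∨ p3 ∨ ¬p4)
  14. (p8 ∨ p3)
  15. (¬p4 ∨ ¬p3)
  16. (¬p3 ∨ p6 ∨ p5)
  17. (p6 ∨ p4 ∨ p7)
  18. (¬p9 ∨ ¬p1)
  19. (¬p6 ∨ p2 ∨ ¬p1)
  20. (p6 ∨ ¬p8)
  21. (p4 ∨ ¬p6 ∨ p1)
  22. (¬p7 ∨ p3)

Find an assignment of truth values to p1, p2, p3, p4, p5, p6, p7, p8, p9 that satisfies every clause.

p1=False, p2=True, p3=False, p4=True, p5=False, p6=True, p7=False, p8=True, p9=False

Check each clause:
  1. (p6 ∨ ¬p5) — ¬p5 is true.
  2. (p9 ∨ ¬p7) — ¬p7 is true.
  3. (p5 ∨ p4) — p4 is true.
  4. (p1 ∨ ¬p5 ∨ ¬p9) — ¬p5 is true.
  5. (¬p6 ∨ ¬p9 ∨ ¬p1) — ¬p1 is true.
  6. (p3 ∨ ¬p5 ∨ p6) — p6 is true.
  7. (¬p5 ∨ p4) — ¬p5 is true.
  8. (¬p9 ∨ ¬p5) — ¬p5 is true.
  9. (¬p9 ∨ p5 ∨ ¬p4) — ¬p9 is true.
  10. (¬p6 ∨ p8) — p8 is true.
  11. (¬p4 ∨ ¬p5) — ¬p5 is true.
  12. (p6 ∨ p1) — p6 is true.
  13. (p8 ∨ ¬p4 ∨ p3) — p8 is true.
  14. (p8 ∨ p3) — p8 is true.
  15. (¬p4 ∨ ¬p3) — ¬p3 is true.
  16. (p5 ∨ p6 ∨ ¬p3) — ¬p3 is true.
  17. (p4 ∨ p6 ∨ p7) — p4 is true.
  18. (¬p9 ∨ ¬p1) — ¬p1 is true.
  19. (p2 ∨ ¬p1 ∨ ¬p6) — p2 is true.
  20. (¬p8 ∨ p6) — p6 is true.
  21. (¬p6 ∨ p4 ∨ p1) — p4 is true.
  22. (p3 ∨ ¬p7) — ¬p7 is true.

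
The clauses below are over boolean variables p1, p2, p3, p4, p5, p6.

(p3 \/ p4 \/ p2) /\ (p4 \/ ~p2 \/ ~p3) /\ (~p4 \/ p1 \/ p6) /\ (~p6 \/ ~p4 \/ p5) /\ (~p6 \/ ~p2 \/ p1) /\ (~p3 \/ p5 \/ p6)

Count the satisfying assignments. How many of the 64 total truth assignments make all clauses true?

Case analysis on p4 and p6:
  p4=1, p6=1: p3 free; 3 ways for (p1,p2,p5) × 2^1 = 6.
  p4=1, p6=0: p2 free; 3 ways for (p1,p3,p5) × 2^1 = 6.
  p4=0, p6=1: p5 free; 3 ways for (p1,p2,p3) × 2^1 = 6.
  p4=0, p6=0: p1 free; 3 ways for (p2,p3,p5) × 2^1 = 6.
Total: 6 + 6 + 6 + 6 = 24.

24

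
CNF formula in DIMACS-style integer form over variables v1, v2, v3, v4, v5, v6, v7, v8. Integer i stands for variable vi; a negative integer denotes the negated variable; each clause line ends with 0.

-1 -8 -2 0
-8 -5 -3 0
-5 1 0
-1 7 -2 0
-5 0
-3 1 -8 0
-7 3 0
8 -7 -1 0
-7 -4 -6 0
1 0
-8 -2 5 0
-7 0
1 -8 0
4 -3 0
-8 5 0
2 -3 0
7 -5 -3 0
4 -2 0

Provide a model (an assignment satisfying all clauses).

v1 = True, v2 = False, v3 = False, v4 = False, v5 = False, v6 = True, v7 = False, v8 = False

Check each clause:
  1. (~v2 \/ ~v8 \/ ~v1) — ~v8 is true.
  2. (~v5 \/ ~v8 \/ ~v3) — ~v8 is true.
  3. (v1 \/ ~v5) — v1 is true.
  4. (v7 \/ ~v1 \/ ~v2) — ~v2 is true.
  5. (~v5) — ~v5 is true.
  6. (~v8 \/ ~v3 \/ v1) — ~v8 is true.
  7. (v3 \/ ~v7) — ~v7 is true.
  8. (~v1 \/ v8 \/ ~v7) — ~v7 is true.
  9. (~v4 \/ ~v6 \/ ~v7) — ~v7 is true.
  10. (v1) — v1 is true.
  11. (~v2 \/ v5 \/ ~v8) — ~v8 is true.
  12. (~v7) — ~v7 is true.
  13. (v1 \/ ~v8) — ~v8 is true.
  14. (~v3 \/ v4) — ~v3 is true.
  15. (v5 \/ ~v8) — ~v8 is true.
  16. (~v3 \/ v2) — ~v3 is true.
  17. (~v5 \/ ~v3 \/ v7) — ~v5 is true.
  18. (~v2 \/ v4) — ~v2 is true.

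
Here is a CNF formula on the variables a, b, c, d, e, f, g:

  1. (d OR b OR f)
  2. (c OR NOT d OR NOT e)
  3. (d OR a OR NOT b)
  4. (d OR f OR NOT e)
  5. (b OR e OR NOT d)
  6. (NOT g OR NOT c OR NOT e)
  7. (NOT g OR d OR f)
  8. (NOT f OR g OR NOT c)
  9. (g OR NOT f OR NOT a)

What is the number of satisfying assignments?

30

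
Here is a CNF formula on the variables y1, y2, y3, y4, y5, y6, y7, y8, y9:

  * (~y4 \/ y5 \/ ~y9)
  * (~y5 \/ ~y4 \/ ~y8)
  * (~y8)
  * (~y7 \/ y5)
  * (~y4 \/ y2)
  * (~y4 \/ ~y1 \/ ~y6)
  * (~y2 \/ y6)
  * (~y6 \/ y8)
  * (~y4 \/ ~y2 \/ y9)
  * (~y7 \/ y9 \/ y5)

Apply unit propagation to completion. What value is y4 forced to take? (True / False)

(~y8) stands alone — y8 = False.
In (y8 \/ ~y6), y8 is now false; ~y6 must hold, so y6 = False.
(y6 \/ ~y2): since y6 = False, the clause reduces to (~y2). y2 = False.
From (~y4 \/ y2) and y2 = False: y4 = False.

False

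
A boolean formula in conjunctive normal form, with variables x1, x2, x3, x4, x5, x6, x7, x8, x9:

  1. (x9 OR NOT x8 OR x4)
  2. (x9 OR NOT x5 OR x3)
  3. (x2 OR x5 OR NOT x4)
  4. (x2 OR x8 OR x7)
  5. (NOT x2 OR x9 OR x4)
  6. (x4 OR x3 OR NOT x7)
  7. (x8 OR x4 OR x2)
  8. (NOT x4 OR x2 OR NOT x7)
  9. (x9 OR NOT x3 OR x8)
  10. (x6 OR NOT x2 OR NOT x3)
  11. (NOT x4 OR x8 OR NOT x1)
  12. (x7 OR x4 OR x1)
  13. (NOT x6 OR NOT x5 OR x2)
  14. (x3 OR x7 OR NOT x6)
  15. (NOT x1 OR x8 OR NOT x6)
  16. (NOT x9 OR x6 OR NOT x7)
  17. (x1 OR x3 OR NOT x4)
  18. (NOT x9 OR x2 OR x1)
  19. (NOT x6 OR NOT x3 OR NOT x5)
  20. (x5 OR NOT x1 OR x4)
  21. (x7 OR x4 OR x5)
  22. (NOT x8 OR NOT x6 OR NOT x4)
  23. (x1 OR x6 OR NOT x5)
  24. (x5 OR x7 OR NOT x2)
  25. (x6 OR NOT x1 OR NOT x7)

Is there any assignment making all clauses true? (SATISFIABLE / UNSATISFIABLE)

SATISFIABLE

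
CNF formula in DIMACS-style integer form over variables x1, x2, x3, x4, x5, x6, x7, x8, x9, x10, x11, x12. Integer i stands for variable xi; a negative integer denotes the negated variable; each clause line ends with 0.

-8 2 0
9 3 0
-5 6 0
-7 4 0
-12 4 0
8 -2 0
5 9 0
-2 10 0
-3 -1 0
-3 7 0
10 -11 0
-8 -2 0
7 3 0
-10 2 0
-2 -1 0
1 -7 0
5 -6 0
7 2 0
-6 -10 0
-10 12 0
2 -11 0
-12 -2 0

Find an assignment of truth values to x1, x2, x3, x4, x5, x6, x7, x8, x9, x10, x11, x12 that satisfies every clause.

x1 = T, x2 = F, x3 = F, x4 = T, x5 = T, x6 = T, x7 = T, x8 = F, x9 = T, x10 = F, x11 = F, x12 = T

Pure literal: x4 appears only positively; assign x4 = True.
x9 occurs only positively in the remaining clauses — set x9 = True.
Set x1 = True and propagate.
  then x3 is forced to False.
  then x7 is forced to True.
  then x2 is forced to False.
  then x8 is forced to False.
  then x10 is forced to False.
  then x11 is forced to False.
Try x5 = True.
  then x6 is forced to True.
x12 is now unconstrained; take x12 = True.
Check each clause:
  1. (x2 ∨ ¬x8) — ¬x8 is true.
  2. (x9 ∨ x3) — x9 is true.
  3. (x6 ∨ ¬x5) — x6 is true.
  4. (x4 ∨ ¬x7) — x4 is true.
  5. (¬x12 ∨ x4) — x4 is true.
  6. (x8 ∨ ¬x2) — ¬x2 is true.
  7. (x5 ∨ x9) — x9 is true.
  8. (x10 ∨ ¬x2) — ¬x2 is true.
  9. (¬x3 ∨ ¬x1) — ¬x3 is true.
  10. (x7 ∨ ¬x3) — ¬x3 is true.
  11. (x10 ∨ ¬x11) — ¬x11 is true.
  12. (¬x2 ∨ ¬x8) — ¬x8 is true.
  13. (x3 ∨ x7) — x7 is true.
  14. (¬x10 ∨ x2) — ¬x10 is true.
  15. (¬x1 ∨ ¬x2) — ¬x2 is true.
  16. (x1 ∨ ¬x7) — x1 is true.
  17. (¬x6 ∨ x5) — x5 is true.
  18. (x7 ∨ x2) — x7 is true.
  19. (¬x10 ∨ ¬x6) — ¬x10 is true.
  20. (x12 ∨ ¬x10) — x12 is true.
  21. (x2 ∨ ¬x11) — ¬x11 is true.
  22. (¬x2 ∨ ¬x12) — ¬x2 is true.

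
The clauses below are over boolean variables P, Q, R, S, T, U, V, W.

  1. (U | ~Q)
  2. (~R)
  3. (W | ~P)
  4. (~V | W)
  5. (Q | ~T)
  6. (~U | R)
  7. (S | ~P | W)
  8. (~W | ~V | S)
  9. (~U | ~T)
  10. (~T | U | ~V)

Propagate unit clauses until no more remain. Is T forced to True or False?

False

(~R) is a unit clause: R = False.
(~U | R) with R = False leaves only ~U, so U = False.
(U | ~Q) with U = False leaves only ~Q, so Q = False.
From (~T | Q) and Q = False: T = False.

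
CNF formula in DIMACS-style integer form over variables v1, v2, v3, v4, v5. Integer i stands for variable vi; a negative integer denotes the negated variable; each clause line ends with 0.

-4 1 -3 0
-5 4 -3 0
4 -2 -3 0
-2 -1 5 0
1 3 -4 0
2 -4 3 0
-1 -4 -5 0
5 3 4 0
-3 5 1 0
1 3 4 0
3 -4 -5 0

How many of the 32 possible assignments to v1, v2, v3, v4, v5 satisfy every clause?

4

The models are:
  v1=T v2=F v3=F v4=F v5=T
  v1=T v2=F v3=T v4=F v5=F
  v1=T v2=F v3=T v4=T v5=F
  v1=T v2=T v3=F v4=F v5=T
Count: 4.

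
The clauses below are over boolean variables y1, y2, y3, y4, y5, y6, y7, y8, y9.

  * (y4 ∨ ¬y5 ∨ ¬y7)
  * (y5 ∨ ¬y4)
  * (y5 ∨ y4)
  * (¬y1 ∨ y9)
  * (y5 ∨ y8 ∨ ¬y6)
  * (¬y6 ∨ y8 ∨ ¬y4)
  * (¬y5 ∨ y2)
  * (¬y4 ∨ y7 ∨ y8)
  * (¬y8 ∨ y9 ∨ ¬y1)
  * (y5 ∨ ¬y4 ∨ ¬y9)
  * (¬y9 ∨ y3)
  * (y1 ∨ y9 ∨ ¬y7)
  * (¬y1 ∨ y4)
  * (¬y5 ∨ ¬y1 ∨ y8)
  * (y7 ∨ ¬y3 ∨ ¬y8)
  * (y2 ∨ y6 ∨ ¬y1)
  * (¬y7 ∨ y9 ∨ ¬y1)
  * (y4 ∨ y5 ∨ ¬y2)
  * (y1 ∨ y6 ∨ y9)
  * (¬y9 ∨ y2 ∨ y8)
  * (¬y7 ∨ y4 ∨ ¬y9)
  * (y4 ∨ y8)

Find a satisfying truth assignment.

y1 = T, y2 = T, y3 = T, y4 = T, y5 = T, y6 = T, y7 = T, y8 = T, y9 = T

Try y1 = True.
  then y9 is forced to True.
  then y3 is forced to True.
  then y4 is forced to True.
  then y5 is forced to True.
  then y2 is forced to True.
  then y8 is forced to True.
  then y7 is forced to True.
y6 is now unconstrained; take y6 = True.
Every clause has at least one true literal under this assignment.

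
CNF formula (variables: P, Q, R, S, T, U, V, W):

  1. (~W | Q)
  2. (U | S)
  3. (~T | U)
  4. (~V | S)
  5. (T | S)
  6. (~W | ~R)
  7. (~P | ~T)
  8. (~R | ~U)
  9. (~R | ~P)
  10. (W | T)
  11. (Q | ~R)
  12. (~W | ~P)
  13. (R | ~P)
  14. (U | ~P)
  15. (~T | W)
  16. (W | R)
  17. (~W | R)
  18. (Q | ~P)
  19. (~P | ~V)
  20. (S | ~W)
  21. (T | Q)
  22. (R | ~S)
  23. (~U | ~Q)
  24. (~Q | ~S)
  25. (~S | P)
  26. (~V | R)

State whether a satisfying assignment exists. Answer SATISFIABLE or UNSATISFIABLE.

R = True:
  propagation gives W=False, U=False, S=True, T=False; an empty clause results — contradiction.
R = False:
  propagation gives P=False, W=True; an empty clause results — contradiction.
Every branch closes, so no satisfying assignment exists.

UNSATISFIABLE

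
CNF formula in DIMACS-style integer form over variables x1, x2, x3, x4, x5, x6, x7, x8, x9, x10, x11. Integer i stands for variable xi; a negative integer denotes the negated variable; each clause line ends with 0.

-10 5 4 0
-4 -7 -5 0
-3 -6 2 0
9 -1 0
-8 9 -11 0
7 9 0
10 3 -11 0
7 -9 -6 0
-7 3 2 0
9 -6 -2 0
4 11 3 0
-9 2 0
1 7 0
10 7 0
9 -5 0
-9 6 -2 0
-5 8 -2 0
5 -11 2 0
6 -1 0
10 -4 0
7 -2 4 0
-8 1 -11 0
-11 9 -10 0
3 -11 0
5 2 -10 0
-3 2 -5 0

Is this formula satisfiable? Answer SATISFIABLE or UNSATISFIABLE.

Try x1 = True.
  then x9 is forced to True.
  then x2 is forced to True.
  then x6 is forced to True.
  then x7 is forced to True.
Branch on x3: take x3 = True.
For the remaining variables, x4 = False, x5 = True, x8 = True, x10 = True, x11 = False works.
Every clause has at least one true literal under this assignment.
So x1=True, x2=True, x3=True, x4=False, x5=True, x6=True, x7=True, x8=True, x9=True, x10=True, x11=False is a satisfying assignment.

SATISFIABLE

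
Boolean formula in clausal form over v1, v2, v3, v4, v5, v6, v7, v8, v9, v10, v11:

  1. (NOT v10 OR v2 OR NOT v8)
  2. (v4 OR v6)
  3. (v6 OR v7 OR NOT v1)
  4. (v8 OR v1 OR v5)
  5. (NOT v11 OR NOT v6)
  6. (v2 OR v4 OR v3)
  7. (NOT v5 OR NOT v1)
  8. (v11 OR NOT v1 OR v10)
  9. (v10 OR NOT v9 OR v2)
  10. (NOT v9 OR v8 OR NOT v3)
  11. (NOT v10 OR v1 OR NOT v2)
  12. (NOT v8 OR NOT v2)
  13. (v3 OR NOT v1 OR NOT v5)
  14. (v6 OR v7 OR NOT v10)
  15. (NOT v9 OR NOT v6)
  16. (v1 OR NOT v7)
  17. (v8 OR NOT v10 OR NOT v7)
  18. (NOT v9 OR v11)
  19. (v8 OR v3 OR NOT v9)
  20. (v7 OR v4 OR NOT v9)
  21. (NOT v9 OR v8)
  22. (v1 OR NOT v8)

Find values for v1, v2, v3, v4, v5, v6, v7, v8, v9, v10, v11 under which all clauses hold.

v1=False, v2=False, v3=True, v4=True, v5=True, v6=False, v7=False, v8=False, v9=False, v10=False, v11=False

Check each clause:
  1. (v2 OR NOT v10 OR NOT v8) — NOT v8 is true.
  2. (v4 OR v6) — v4 is true.
  3. (v7 OR v6 OR NOT v1) — NOT v1 is true.
  4. (v5 OR v1 OR v8) — v5 is true.
  5. (NOT v6 OR NOT v11) — NOT v6 is true.
  6. (v3 OR v4 OR v2) — v3 is true.
  7. (NOT v5 OR NOT v1) — NOT v1 is true.
  8. (v10 OR NOT v1 OR v11) — NOT v1 is true.
  9. (NOT v9 OR v10 OR v2) — NOT v9 is true.
  10. (v8 OR NOT v3 OR NOT v9) — NOT v9 is true.
  11. (NOT v10 OR NOT v2 OR v1) — NOT v2 is true.
  12. (NOT v8 OR NOT v2) — NOT v8 is true.
  13. (NOT v1 OR v3 OR NOT v5) — v3 is true.
  14. (v7 OR NOT v10 OR v6) — NOT v10 is true.
  15. (NOT v6 OR NOT v9) — NOT v6 is true.
  16. (v1 OR NOT v7) — NOT v7 is true.
  17. (NOT v10 OR v8 OR NOT v7) — NOT v7 is true.
  18. (NOT v9 OR v11) — NOT v9 is true.
  19. (v8 OR NOT v9 OR v3) — v3 is true.
  20. (v4 OR v7 OR NOT v9) — v4 is true.
  21. (NOT v9 OR v8) — NOT v9 is true.
  22. (NOT v8 OR v1) — NOT v8 is true.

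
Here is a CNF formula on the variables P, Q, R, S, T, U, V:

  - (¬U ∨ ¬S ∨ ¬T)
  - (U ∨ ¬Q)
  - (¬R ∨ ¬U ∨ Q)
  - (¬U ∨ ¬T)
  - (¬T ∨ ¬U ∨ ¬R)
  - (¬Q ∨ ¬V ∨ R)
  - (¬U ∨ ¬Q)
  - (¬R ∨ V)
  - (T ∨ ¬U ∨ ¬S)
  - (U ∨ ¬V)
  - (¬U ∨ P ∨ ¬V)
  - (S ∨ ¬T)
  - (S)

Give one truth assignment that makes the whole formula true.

P = T, Q = F, R = F, S = T, T = T, U = F, V = F

Unit propagation: (S) forces S = True.
Pure literal: P appears only positively; assign P = True.
Branch on Q: take Q = False.
Set R = False and propagate.
The remaining clauses are satisfied by T = True, U = False, V = False.
Every clause has at least one true literal under this assignment.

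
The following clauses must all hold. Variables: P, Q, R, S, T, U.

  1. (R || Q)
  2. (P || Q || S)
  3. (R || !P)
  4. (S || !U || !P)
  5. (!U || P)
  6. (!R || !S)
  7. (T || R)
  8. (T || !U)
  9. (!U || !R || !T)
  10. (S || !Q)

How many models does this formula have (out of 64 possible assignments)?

3

Satisfying assignments:
  P=F Q=T R=F S=T T=T U=F
  P=T Q=F R=T S=F T=F U=F
  P=T Q=F R=T S=F T=T U=F
Count: 3.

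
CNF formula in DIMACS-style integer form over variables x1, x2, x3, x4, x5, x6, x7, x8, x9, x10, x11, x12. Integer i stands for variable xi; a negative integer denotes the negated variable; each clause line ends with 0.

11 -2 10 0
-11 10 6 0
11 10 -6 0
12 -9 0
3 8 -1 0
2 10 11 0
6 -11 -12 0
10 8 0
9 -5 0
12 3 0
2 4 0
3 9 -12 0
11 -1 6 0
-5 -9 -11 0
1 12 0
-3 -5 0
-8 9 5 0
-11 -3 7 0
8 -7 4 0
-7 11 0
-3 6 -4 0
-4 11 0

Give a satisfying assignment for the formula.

x10 occurs only positively in the remaining clauses — set x10 = True.
Set x1 = False and propagate.
  then x12 is forced to True.
Try x2 = True.
For the remaining variables, x3 = False, x4 = False, x5 = True, x6 = True, x7 = False, x8 = True, x9 = True, x11 = False works.

x1=False, x2=True, x3=False, x4=False, x5=True, x6=True, x7=False, x8=True, x9=True, x10=True, x11=False, x12=True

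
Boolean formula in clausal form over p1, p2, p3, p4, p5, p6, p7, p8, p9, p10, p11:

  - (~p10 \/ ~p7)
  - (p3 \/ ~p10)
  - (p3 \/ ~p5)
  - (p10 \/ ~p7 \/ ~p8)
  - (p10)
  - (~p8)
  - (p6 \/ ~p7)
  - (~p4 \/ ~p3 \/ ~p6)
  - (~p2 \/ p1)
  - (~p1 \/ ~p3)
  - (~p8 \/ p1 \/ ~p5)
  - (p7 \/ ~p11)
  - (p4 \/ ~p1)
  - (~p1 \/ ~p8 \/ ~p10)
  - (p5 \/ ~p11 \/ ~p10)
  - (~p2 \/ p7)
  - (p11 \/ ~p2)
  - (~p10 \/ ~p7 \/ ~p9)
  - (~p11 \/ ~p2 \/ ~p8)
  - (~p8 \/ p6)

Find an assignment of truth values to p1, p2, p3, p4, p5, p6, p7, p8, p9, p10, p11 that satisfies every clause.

p1=False, p2=False, p3=True, p4=False, p5=False, p6=True, p7=False, p8=False, p9=True, p10=True, p11=False

Check each clause:
  1. (~p7 \/ ~p10) — ~p7 is true.
  2. (p3 \/ ~p10) — p3 is true.
  3. (p3 \/ ~p5) — p3 is true.
  4. (~p7 \/ ~p8 \/ p10) — ~p8 is true.
  5. (p10) — p10 is true.
  6. (~p8) — ~p8 is true.
  7. (~p7 \/ p6) — ~p7 is true.
  8. (~p4 \/ ~p3 \/ ~p6) — ~p4 is true.
  9. (~p2 \/ p1) — ~p2 is true.
  10. (~p1 \/ ~p3) — ~p1 is true.
  11. (~p5 \/ p1 \/ ~p8) — ~p8 is true.
  12. (p7 \/ ~p11) — ~p11 is true.
  13. (p4 \/ ~p1) — ~p1 is true.
  14. (~p1 \/ ~p8 \/ ~p10) — ~p8 is true.
  15. (p5 \/ ~p10 \/ ~p11) — ~p11 is true.
  16. (~p2 \/ p7) — ~p2 is true.
  17. (~p2 \/ p11) — ~p2 is true.
  18. (~p10 \/ ~p9 \/ ~p7) — ~p7 is true.
  19. (~p2 \/ ~p8 \/ ~p11) — ~p8 is true.
  20. (~p8 \/ p6) — ~p8 is true.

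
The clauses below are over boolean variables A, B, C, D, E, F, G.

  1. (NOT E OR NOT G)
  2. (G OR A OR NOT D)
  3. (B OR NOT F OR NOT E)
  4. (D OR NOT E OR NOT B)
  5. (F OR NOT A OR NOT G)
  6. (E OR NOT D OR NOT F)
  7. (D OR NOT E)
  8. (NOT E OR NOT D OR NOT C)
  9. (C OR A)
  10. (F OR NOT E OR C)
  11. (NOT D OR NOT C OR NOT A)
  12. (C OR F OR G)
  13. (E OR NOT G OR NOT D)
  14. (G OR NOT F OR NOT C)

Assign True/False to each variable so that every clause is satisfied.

A = T, B = T, C = F, D = F, E = F, F = T, G = F

Branch on A: take A = True.
Set B = True and propagate.
Set C = False and propagate.
The remaining clauses are satisfied by D = False, E = False, F = True, G = False.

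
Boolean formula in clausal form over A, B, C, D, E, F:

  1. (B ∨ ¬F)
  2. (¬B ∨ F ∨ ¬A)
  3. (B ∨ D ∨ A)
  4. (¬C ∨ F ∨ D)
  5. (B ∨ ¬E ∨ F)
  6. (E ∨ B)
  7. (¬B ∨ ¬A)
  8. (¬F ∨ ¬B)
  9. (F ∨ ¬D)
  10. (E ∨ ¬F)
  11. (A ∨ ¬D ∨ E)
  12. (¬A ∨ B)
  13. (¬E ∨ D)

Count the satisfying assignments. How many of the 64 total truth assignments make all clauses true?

1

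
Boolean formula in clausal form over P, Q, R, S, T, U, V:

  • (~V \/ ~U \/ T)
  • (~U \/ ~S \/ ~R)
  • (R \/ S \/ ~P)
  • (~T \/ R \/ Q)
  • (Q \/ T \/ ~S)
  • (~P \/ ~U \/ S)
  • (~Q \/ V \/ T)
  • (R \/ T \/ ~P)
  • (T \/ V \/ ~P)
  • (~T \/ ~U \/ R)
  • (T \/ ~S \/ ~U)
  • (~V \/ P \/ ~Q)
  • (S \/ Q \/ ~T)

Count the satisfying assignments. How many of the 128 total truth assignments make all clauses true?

24

Split on T, then S.
  T=T, S=T: 10 of the 32 assignments to (P,Q,R,U,V) work.
  T=T, S=F: 5 of the 32 assignments to (P,Q,R,U,V) work.
  T=F, S=T: remaining (P,Q,R,U,V) ∈ {(T,T,T,F,T)} — 1.
  T=F, S=F: 8 of the 32 assignments to (P,Q,R,U,V) work.
Total: 10 + 5 + 1 + 8 = 24.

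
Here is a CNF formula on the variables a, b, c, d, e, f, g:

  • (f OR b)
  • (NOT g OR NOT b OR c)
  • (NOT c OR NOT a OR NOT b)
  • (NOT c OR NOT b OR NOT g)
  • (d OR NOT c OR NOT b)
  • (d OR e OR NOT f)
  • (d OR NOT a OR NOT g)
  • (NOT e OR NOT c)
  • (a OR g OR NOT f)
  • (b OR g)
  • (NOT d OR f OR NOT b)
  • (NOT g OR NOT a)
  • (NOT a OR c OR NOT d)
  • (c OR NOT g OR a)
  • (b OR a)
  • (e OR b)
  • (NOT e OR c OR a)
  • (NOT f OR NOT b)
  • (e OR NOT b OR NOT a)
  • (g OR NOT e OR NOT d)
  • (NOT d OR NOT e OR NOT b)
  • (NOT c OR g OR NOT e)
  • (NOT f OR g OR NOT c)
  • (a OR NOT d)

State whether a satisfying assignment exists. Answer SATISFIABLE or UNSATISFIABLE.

SATISFIABLE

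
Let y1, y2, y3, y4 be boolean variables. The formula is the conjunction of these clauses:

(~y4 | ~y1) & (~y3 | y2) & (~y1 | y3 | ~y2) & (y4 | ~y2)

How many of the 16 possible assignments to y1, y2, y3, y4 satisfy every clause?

Satisfying assignments:
  y1=0 y2=0 y3=0 y4=0
  y1=0 y2=0 y3=0 y4=1
  y1=0 y2=1 y3=0 y4=1
  y1=0 y2=1 y3=1 y4=1
  y1=1 y2=0 y3=0 y4=0
Count: 5.

5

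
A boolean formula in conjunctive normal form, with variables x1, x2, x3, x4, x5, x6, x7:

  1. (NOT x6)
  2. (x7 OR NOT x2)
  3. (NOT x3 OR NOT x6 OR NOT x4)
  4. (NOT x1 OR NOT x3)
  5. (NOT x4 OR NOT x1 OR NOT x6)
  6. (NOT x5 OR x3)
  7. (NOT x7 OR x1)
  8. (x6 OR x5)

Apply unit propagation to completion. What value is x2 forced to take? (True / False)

(NOT x6) is a unit clause: x6 = False.
From (x6 OR x5) and x6 = False: x5 = True.
(NOT x5 OR x3): since x5 = True, the clause reduces to (x3). x3 = True.
From (NOT x3 OR NOT x1) and x3 = True: x1 = False.
(x1 OR NOT x7) with x1 = False leaves only NOT x7, so x7 = False.
(x7 OR NOT x2) with x7 = False leaves only NOT x2, so x2 = False.

False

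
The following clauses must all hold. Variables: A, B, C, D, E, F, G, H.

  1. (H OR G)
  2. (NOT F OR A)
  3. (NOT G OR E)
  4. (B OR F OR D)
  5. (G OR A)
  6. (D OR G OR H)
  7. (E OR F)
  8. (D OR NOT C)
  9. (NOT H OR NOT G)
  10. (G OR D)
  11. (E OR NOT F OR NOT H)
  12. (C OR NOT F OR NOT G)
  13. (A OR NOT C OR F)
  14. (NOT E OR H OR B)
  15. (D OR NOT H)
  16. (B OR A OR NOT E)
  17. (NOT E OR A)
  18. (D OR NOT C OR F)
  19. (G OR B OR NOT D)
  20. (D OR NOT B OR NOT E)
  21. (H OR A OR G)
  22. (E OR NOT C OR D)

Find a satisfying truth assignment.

A=1, B=1, C=1, D=1, E=1, F=0, G=1, H=0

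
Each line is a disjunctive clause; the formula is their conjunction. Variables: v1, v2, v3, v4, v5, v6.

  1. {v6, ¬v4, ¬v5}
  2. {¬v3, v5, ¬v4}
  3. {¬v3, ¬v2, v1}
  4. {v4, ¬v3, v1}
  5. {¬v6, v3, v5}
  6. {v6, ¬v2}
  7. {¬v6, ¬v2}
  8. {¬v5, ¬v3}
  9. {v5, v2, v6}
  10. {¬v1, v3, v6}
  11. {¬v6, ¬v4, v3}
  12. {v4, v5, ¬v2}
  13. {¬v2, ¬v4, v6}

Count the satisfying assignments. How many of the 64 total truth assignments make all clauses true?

4

The models are:
  v1=F v2=F v3=F v4=F v5=T v6=F
  v1=F v2=F v3=F v4=F v5=T v6=T
  v1=T v2=F v3=F v4=F v5=T v6=T
  v1=T v2=F v3=T v4=F v5=F v6=T
That's 4 in total.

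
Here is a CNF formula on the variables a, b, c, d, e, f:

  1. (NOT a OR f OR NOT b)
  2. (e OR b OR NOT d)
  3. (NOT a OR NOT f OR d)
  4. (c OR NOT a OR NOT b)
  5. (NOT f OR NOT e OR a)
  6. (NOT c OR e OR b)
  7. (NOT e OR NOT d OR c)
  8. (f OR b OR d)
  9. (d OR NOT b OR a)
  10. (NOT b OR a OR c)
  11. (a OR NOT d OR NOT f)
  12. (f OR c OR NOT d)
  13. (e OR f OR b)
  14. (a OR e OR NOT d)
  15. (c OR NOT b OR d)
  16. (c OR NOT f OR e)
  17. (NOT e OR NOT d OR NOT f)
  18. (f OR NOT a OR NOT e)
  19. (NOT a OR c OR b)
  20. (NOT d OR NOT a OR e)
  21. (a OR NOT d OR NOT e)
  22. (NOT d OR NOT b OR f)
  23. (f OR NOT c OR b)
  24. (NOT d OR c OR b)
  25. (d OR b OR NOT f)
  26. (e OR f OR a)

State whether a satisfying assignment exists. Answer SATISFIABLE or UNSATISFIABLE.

UNSATISFIABLE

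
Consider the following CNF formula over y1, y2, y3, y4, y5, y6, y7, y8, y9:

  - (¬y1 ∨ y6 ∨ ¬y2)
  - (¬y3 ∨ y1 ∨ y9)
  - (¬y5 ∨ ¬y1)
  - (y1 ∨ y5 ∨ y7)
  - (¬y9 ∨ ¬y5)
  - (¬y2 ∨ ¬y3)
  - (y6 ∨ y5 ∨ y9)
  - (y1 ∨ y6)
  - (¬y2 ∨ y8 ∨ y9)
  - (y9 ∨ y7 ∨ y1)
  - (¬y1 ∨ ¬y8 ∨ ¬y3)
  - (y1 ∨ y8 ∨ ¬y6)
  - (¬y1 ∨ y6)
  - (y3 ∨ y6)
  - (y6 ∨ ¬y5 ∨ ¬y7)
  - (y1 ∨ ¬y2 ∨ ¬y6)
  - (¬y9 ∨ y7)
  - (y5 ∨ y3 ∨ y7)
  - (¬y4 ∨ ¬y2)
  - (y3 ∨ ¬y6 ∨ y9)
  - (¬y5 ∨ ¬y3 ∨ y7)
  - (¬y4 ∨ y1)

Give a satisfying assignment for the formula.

y1=True, y2=False, y3=True, y4=False, y5=False, y6=True, y7=True, y8=False, y9=True

Pure literal: y2 appears only negated; assign y2 = False.
y4 occurs only negated in the remaining clauses — set y4 = False.
Try y1 = True.
  then y5 is forced to False.
  then y6 is forced to True.
Try y3 = True.
  then y8 is forced to False.
Set y7 = True and propagate.
y9 is now unconstrained; take y9 = True.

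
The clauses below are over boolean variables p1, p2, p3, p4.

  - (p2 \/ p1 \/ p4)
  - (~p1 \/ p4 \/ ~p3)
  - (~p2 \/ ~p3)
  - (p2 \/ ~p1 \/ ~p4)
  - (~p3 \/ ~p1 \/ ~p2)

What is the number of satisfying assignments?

7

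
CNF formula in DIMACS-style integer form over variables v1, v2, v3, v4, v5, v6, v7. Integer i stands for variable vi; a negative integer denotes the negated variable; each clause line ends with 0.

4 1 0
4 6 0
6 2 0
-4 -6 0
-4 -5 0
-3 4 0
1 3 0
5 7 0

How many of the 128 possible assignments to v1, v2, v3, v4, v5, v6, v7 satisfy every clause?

Case analysis on v4 and v6:
  v4=1, v6=1: a clause becomes empty — 0.
  v4=1, v6=0: remaining (v1,v2,v3,v5,v7) ∈ {(0,1,1,0,1); (1,1,0,0,1); (1,1,1,0,1)} — 3.
  v4=0, v6=1: v2 free; 3 ways for (v1,v3,v5,v7) × 2^1 = 6.
  v4=0, v6=0: a clause becomes empty — 0.
Total: 0 + 3 + 6 + 0 = 9.

9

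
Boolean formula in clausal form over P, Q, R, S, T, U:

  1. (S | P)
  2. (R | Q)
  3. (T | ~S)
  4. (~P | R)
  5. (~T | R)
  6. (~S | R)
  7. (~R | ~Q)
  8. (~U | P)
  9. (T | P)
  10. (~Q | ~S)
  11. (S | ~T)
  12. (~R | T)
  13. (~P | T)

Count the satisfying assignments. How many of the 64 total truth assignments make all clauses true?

3

Satisfying assignments:
  P=F Q=F R=T S=T T=T U=F
  P=T Q=F R=T S=T T=T U=F
  P=T Q=F R=T S=T T=T U=T
Count: 3.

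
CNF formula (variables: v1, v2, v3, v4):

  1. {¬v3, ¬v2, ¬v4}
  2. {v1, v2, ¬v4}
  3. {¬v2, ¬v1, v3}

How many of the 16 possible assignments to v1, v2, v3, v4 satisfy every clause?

Case analysis on v2 and v1:
  v2=T, v1=T: remaining (v3,v4) ∈ {(T,F)} — 1.
  v2=T, v1=F: remaining (v3,v4) ∈ {(F,F); (F,T); (T,F)} — 3.
  v2=F, v1=T: remaining (v3,v4) ∈ {(F,F); (F,T); (T,F); (T,T)} — 4.
  v2=F, v1=F: remaining (v3,v4) ∈ {(F,F); (T,F)} — 2.
Total: 1 + 3 + 4 + 2 = 10.

10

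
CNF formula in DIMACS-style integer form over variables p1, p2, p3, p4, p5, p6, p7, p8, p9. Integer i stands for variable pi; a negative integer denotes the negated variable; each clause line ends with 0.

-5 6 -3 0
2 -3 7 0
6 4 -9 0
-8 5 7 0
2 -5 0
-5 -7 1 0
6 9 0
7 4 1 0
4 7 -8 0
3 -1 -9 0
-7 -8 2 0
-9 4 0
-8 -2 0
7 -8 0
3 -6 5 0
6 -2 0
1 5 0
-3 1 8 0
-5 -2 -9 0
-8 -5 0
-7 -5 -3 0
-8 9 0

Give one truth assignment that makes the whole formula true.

p1=1, p2=0, p3=1, p4=0, p5=0, p6=1, p7=1, p8=0, p9=0

Branch on p1: take p1 = True.
Try p2 = False.
  then p5 is forced to False.
The remaining clauses are satisfied by p3 = True, p4 = False, p6 = True, p7 = True, p8 = False, p9 = False.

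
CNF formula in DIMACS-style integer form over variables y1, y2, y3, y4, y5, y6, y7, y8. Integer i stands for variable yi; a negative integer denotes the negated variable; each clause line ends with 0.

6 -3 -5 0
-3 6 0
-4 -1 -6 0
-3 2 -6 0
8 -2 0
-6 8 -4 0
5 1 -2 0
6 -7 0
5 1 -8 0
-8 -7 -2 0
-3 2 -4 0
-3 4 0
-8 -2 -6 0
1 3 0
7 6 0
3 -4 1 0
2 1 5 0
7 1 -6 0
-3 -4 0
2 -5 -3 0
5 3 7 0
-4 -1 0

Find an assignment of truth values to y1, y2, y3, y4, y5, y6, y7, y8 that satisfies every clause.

Try y1 = True.
  then y4 is forced to False.
  then y3 is forced to False.
For the remaining variables, y2 = False, y5 = True, y6 = True, y7 = True, y8 = True works.
Every clause has at least one true literal under this assignment.

y1=T, y2=F, y3=F, y4=F, y5=T, y6=T, y7=T, y8=T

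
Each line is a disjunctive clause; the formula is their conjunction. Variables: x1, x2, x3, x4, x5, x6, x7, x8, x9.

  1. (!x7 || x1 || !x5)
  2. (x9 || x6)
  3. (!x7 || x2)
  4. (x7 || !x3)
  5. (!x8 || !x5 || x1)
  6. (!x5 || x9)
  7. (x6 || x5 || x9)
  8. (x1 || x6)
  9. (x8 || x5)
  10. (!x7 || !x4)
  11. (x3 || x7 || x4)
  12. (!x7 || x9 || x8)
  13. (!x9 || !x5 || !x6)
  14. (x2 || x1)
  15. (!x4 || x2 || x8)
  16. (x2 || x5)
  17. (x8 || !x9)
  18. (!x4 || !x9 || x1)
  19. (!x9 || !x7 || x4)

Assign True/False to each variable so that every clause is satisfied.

x1=1, x2=0, x3=0, x4=1, x5=1, x6=0, x7=0, x8=1, x9=1

Pure literal: x1 appears only positively; assign x1 = True.
Try x2 = False.
  then x7 is forced to False.
  then x3 is forced to False.
  then x4 is forced to True.
  then x8 is forced to True.
  then x5 is forced to True.
  then x9 is forced to True.
  then x6 is forced to False.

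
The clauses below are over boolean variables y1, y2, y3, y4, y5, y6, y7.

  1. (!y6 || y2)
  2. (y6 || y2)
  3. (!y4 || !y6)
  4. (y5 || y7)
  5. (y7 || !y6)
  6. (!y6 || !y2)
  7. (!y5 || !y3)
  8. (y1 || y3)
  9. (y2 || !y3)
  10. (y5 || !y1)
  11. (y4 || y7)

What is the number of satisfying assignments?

5

The models are:
  y1=0 y2=1 y3=1 y4=0 y5=0 y6=0 y7=1
  y1=0 y2=1 y3=1 y4=1 y5=0 y6=0 y7=1
  y1=1 y2=1 y3=0 y4=0 y5=1 y6=0 y7=1
  y1=1 y2=1 y3=0 y4=1 y5=1 y6=0 y7=0
  y1=1 y2=1 y3=0 y4=1 y5=1 y6=0 y7=1
That's 5 in total.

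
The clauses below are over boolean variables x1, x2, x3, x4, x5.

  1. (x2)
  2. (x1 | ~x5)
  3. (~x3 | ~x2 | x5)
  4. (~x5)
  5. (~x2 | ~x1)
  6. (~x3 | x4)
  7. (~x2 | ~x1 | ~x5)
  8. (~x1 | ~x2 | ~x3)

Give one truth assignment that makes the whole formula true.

x1 = 0  x2 = 1  x3 = 0  x4 = 1  x5 = 0

(x2) is a unit clause, so x2 = True.
The clause (~x5) is unit: x5 must be False.
Unit propagation: (~x3) forces x3 = False.
Unit propagation: (~x1) forces x1 = False.
x4 is now unconstrained; take x4 = True.
Every clause has at least one true literal under this assignment.
Check each clause:
  1. (x2) — x2 is true.
  2. (~x5 | x1) — ~x5 is true.
  3. (~x2 | x5 | ~x3) — ~x3 is true.
  4. (~x5) — ~x5 is true.
  5. (~x2 | ~x1) — ~x1 is true.
  6. (~x3 | x4) — x4 is true.
  7. (~x1 | ~x2 | ~x5) — ~x5 is true.
  8. (~x1 | ~x3 | ~x2) — ~x3 is true.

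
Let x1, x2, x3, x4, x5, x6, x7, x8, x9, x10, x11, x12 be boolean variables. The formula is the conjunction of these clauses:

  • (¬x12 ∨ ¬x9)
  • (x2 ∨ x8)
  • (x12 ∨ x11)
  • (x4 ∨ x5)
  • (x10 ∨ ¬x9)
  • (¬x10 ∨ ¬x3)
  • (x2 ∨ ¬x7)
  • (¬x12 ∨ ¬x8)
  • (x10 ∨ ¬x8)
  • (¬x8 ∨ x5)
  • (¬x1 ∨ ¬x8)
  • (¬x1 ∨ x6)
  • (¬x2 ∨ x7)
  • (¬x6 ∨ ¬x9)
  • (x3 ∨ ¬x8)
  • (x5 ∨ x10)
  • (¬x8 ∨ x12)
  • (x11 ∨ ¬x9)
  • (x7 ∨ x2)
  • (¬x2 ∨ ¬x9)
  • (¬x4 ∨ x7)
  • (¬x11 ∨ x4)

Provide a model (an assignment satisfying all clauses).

x1=0  x2=1  x3=0  x4=1  x5=0  x6=0  x7=1  x8=0  x9=0  x10=1  x11=0  x12=1

Check each clause:
  1. (¬x9 ∨ ¬x12) — ¬x9 is true.
  2. (x2 ∨ x8) — x2 is true.
  3. (x11 ∨ x12) — x12 is true.
  4. (x4 ∨ x5) — x4 is true.
  5. (¬x9 ∨ x10) — x10 is true.
  6. (¬x3 ∨ ¬x10) — ¬x3 is true.
  7. (¬x7 ∨ x2) — x2 is true.
  8. (¬x12 ∨ ¬x8) — ¬x8 is true.
  9. (x10 ∨ ¬x8) — ¬x8 is true.
  10. (x5 ∨ ¬x8) — ¬x8 is true.
  11. (¬x8 ∨ ¬x1) — ¬x8 is true.
  12. (¬x1 ∨ x6) — ¬x1 is true.
  13. (¬x2 ∨ x7) — x7 is true.
  14. (¬x6 ∨ ¬x9) — ¬x6 is true.
  15. (¬x8 ∨ x3) — ¬x8 is true.
  16. (x10 ∨ x5) — x10 is true.
  17. (x12 ∨ ¬x8) — ¬x8 is true.
  18. (x11 ∨ ¬x9) — ¬x9 is true.
  19. (x2 ∨ x7) — x2 is true.
  20. (¬x2 ∨ ¬x9) — ¬x9 is true.
  21. (¬x4 ∨ x7) — x7 is true.
  22. (¬x11 ∨ x4) — x4 is true.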